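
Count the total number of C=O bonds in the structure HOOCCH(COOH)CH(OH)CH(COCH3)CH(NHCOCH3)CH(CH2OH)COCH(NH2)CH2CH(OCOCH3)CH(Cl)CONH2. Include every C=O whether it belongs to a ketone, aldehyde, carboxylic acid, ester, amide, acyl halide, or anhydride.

7

HOOC: carboxylic acid, 1 C=O (running total 1).
CH(COOH): carboxylic acid, 1 C=O (running total 2).
CH(COCH3): ketone, 1 C=O (running total 3).
CH(NHCOCH3): amide, 1 C=O (running total 4).
CO: ketone, 1 C=O (running total 5).
CH(OCOCH3): ester, 1 C=O (running total 6).
CONH2: amide, 1 C=O (running total 7).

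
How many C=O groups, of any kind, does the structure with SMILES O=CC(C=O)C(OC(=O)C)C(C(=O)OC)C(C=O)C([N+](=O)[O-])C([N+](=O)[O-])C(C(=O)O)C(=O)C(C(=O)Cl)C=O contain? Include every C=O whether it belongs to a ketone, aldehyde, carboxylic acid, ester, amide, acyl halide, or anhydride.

9

OHC: aldehyde, 1 C=O (running total 1).
CH(CHO): aldehyde, 1 C=O (running total 2).
CH(OCOCH3): ester, 1 C=O (running total 3).
CH(COOCH3): ester, 1 C=O (running total 4).
CH(CHO): aldehyde, 1 C=O (running total 5).
CH(COOH): carboxylic acid, 1 C=O (running total 6).
CO: ketone, 1 C=O (running total 7).
CH(COCl): acyl halide, 1 C=O (running total 8).
CHO: aldehyde, 1 C=O (running total 9).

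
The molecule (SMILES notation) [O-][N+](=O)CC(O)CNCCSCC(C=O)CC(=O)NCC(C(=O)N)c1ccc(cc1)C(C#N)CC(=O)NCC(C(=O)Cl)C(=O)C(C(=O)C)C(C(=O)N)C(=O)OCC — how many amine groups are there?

1

–NO2 on carbon → nitro group.
–OH on an sp³ carbon → alcohol (secondary).
C–N–C with sp³ carbons and no adjacent C=O → amine (secondary).
C–S–C linkage → sulfide (thioether).
pendant –CHO: carbonyl C bonded to C and H → aldehyde.
–C(=O)–N– linkage → amide (the N is not an amine).
pendant –CONH2: carbonyl C bonded to C and N → amide.
para-disubstituted benzene ring → arene.
pendant –C≡N: nitrile.
–C(=O)–N– linkage → amide (the N is not an amine).
pendant –C(=O)X: carbonyl C bonded to C and halogen → acyl halide.
–C(=O)– with carbon on both sides → ketone.
pendant –COCH3: carbonyl C bonded to two carbons → ketone.
pendant –CONH2: carbonyl C bonded to C and N → amide.
–C(=O)OCH2CH3: carbonyl C bonded to C and to –OEt → ester.
Amine appears at: CH2NHCH2 → 1.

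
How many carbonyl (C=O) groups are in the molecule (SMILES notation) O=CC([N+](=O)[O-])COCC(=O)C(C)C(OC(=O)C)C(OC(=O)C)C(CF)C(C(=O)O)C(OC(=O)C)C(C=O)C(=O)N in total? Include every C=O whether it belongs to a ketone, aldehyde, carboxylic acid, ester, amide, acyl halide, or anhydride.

OHC: aldehyde, 1 C=O (running total 1).
CO: ketone, 1 C=O (running total 2).
CH(OCOCH3): ester, 1 C=O (running total 3).
CH(OCOCH3): ester, 1 C=O (running total 4).
CH(COOH): carboxylic acid, 1 C=O (running total 5).
CH(OCOCH3): ester, 1 C=O (running total 6).
CH(CHO): aldehyde, 1 C=O (running total 7).
CONH2: amide, 1 C=O (running total 8).

8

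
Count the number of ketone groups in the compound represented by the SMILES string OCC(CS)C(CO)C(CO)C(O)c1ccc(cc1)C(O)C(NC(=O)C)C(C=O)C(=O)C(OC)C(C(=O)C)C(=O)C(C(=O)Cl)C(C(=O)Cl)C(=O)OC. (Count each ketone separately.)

HO– on an sp³ carbon → alcohol.
pendant –CH2SH → thiol.
pendant –CH2OH on an sp³ backbone C → alcohol.
pendant –CH2OH on an sp³ backbone C → alcohol.
–OH on an sp³ carbon → alcohol (secondary).
para-disubstituted benzene ring → arene.
–OH on an sp³ carbon → alcohol (secondary).
pendant –NHC(=O)CH3: N bonded to a carbonyl → amide (not amine).
pendant –CHO: carbonyl C bonded to C and H → aldehyde.
–C(=O)– with carbon on both sides → ketone.
pendant –OCH3: C–O–C with sp³ C, no adjacent C=O → ether.
pendant –COCH3: carbonyl C bonded to two carbons → ketone.
–C(=O)– with carbon on both sides → ketone.
pendant –C(=O)X: carbonyl C bonded to C and halogen → acyl halide.
pendant –C(=O)X: carbonyl C bonded to C and halogen → acyl halide.
–C(=O)OCH3: carbonyl C bonded to C and to –OCH3 → ester (not ketone + ether).
Ketone appears at: CO, CH(COCH3), CO → 3.

3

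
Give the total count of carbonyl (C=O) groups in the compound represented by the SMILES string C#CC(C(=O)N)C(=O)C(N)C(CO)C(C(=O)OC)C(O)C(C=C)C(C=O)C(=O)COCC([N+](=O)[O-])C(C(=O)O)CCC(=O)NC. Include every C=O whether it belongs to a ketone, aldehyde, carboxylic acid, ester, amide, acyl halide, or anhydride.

7

CH(CONH2): amide, 1 C=O (running total 1).
CO: ketone, 1 C=O (running total 2).
CH(COOCH3): ester, 1 C=O (running total 3).
CH(CHO): aldehyde, 1 C=O (running total 4).
CO: ketone, 1 C=O (running total 5).
CH(COOH): carboxylic acid, 1 C=O (running total 6).
CONHCH3: amide, 1 C=O (running total 7).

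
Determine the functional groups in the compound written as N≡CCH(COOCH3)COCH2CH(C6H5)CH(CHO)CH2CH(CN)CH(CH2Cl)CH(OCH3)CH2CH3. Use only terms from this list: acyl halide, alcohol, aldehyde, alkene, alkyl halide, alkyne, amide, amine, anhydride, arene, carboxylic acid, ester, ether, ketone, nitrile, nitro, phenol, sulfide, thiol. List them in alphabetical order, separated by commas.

aldehyde, alkyl halide, arene, ester, ether, ketone, nitrile

Working along the chain:
  N≡C: N≡C–: carbon triple-bonded to nitrogen → nitrile.
  CH(COOCH3): pendant –COOCH3: carbonyl C bonded to C and –OCH3 → ester.
  CO: –C(=O)– with carbon on both sides → ketone.
  CH(C6H5): pendant –C6H5: benzene ring → arene.
  CH(CHO): pendant –CHO: carbonyl C bonded to C and H → aldehyde.
  CH(CN): pendant –C≡N: nitrile.
  CH(CH2Cl): pendant –CH2X: halogen on sp³ carbon → alkyl halide.
  CH(OCH3): pendant –OCH3: C–O–C with sp³ C, no adjacent C=O → ether.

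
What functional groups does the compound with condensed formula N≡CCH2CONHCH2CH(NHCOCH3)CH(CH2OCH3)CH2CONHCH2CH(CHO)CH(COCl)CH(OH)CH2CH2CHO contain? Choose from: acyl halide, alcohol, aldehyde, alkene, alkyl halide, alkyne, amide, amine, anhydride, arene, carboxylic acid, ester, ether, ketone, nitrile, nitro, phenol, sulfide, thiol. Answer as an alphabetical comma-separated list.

acyl halide, alcohol, aldehyde, amide, ether, nitrile

N≡C–: carbon triple-bonded to nitrogen → nitrile.
–C(=O)–N– linkage → amide (the N is not an amine).
pendant –NHC(=O)CH3: N bonded to a carbonyl → amide (not amine).
pendant –CH2OCH3: C–O–C linkage → ether.
–C(=O)–N– linkage → amide (the N is not an amine).
pendant –CHO: carbonyl C bonded to C and H → aldehyde.
pendant –C(=O)X: carbonyl C bonded to C and halogen → acyl halide.
–OH on an sp³ carbon → alcohol (secondary).
terminal –CHO: carbonyl C bonded to H and C → aldehyde.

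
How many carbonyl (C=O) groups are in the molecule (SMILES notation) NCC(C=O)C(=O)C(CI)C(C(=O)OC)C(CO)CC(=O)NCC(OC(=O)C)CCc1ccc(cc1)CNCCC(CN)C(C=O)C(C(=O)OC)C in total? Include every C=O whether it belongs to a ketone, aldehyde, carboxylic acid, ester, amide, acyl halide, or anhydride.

CH(CHO): aldehyde, 1 C=O (running total 1).
CO: ketone, 1 C=O (running total 2).
CH(COOCH3): ester, 1 C=O (running total 3).
CH2CONHCH2: amide, 1 C=O (running total 4).
CH(OCOCH3): ester, 1 C=O (running total 5).
CH(CHO): aldehyde, 1 C=O (running total 6).
CH(COOCH3): ester, 1 C=O (running total 7).

7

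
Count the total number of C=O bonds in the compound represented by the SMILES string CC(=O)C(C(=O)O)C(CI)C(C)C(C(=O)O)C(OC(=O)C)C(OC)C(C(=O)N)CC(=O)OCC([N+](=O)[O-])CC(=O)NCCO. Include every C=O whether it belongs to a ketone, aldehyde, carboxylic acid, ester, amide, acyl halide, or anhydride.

7

CO: ketone, 1 C=O (running total 1).
CH(COOH): carboxylic acid, 1 C=O (running total 2).
CH(COOH): carboxylic acid, 1 C=O (running total 3).
CH(OCOCH3): ester, 1 C=O (running total 4).
CH(CONH2): amide, 1 C=O (running total 5).
CH2COOCH2: ester, 1 C=O (running total 6).
CH2CONHCH2: amide, 1 C=O (running total 7).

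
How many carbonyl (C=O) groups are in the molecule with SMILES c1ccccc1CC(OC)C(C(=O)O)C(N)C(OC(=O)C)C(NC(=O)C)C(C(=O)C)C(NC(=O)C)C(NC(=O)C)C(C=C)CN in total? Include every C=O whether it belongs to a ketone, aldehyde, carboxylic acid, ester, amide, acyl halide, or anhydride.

CH(COOH): carboxylic acid, 1 C=O (running total 1).
CH(OCOCH3): ester, 1 C=O (running total 2).
CH(NHCOCH3): amide, 1 C=O (running total 3).
CH(COCH3): ketone, 1 C=O (running total 4).
CH(NHCOCH3): amide, 1 C=O (running total 5).
CH(NHCOCH3): amide, 1 C=O (running total 6).

6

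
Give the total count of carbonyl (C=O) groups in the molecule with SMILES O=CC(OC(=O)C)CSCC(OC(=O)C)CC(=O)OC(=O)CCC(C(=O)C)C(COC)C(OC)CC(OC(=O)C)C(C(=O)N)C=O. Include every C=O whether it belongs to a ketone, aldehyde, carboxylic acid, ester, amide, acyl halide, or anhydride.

OHC: aldehyde, 1 C=O (running total 1).
CH(OCOCH3): ester, 1 C=O (running total 2).
CH(OCOCH3): ester, 1 C=O (running total 3).
CH2CO-O-COCH2: anhydride, 2 C=O (running total 5).
CH(COCH3): ketone, 1 C=O (running total 6).
CH(OCOCH3): ester, 1 C=O (running total 7).
CH(CONH2): amide, 1 C=O (running total 8).
CHO: aldehyde, 1 C=O (running total 9).

9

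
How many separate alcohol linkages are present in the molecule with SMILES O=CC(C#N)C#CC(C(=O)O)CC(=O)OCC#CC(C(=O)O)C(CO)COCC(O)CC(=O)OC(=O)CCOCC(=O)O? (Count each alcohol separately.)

Reading the structure from left to right:
  OHC: terminal –CHO: carbonyl C bonded to H and C → aldehyde.
  CH(CN): pendant –C≡N: nitrile.
  C≡C: C≡C triple bond → alkyne.
  CH(COOH): pendant –COOH: carbonyl C bonded to C and –OH → carboxylic acid.
  CH2COOCH2: –C(=O)–O–C with C on the carbonyl side → ester.
  C≡C: C≡C triple bond → alkyne.
  CH(COOH): pendant –COOH: carbonyl C bonded to C and –OH → carboxylic acid.
  CH(CH2OH): pendant –CH2OH on an sp³ backbone C → alcohol.
  CH2OCH2: C–O–C with sp³ carbons on both sides and no adjacent C=O → ether.
  CH(OH): –OH on an sp³ carbon → alcohol (secondary).
  CH2CO-O-COCH2: two acyl groups sharing one oxygen, –C(=O)–O–C(=O)– → anhydride.
  CH2OCH2: C–O–C with sp³ carbons on both sides and no adjacent C=O → ether.
  COOH: –COOH: carbonyl C bonded to –OH and C → carboxylic acid (the –OH is not a separate alcohol).
Alcohol appears at: CH(CH2OH), CH(OH) → 2.

2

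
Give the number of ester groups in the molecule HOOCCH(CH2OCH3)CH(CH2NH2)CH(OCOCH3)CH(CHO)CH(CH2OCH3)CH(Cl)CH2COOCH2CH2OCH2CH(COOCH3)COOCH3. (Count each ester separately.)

–COOH: carbonyl C bonded to –OH and C → carboxylic acid (the –OH is not a separate alcohol).
pendant –CH2OCH3: C–O–C linkage → ether.
pendant –CH2NH2: N on sp³ C, no adjacent C=O → amine.
pendant –OC(=O)CH3: an acyloxy group → ester.
pendant –CHO: carbonyl C bonded to C and H → aldehyde.
pendant –CH2OCH3: C–O–C linkage → ether.
halogen on an sp³ carbon → alkyl halide.
–C(=O)–O–C with C on the carbonyl side → ester.
C–O–C with sp³ carbons on both sides and no adjacent C=O → ether.
pendant –COOCH3: carbonyl C bonded to C and –OCH3 → ester.
–C(=O)OCH3: carbonyl C bonded to C and to –OCH3 → ester (not ketone + ether).
Ester appears at: CH(OCOCH3), CH2COOCH2, CH(COOCH3), COOCH3 → 4.

4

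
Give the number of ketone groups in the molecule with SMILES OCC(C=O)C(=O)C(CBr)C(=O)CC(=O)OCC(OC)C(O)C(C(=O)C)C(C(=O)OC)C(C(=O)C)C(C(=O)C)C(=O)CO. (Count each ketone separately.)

HO– on an sp³ carbon → alcohol.
pendant –CHO: carbonyl C bonded to C and H → aldehyde.
–C(=O)– with carbon on both sides → ketone.
pendant –CH2X: halogen on sp³ carbon → alkyl halide.
–C(=O)– with carbon on both sides → ketone.
–C(=O)–O–C with C on the carbonyl side → ester.
pendant –OCH3: C–O–C with sp³ C, no adjacent C=O → ether.
–OH on an sp³ carbon → alcohol (secondary).
pendant –COCH3: carbonyl C bonded to two carbons → ketone.
pendant –COOCH3: carbonyl C bonded to C and –OCH3 → ester.
pendant –COCH3: carbonyl C bonded to two carbons → ketone.
pendant –COCH3: carbonyl C bonded to two carbons → ketone.
–C(=O)– with carbon on both sides → ketone.
–OH on an sp³ carbon → alcohol.
Ketone appears at: CO, CO, CH(COCH3), CH(COCH3), CH(COCH3), CO → 6.

6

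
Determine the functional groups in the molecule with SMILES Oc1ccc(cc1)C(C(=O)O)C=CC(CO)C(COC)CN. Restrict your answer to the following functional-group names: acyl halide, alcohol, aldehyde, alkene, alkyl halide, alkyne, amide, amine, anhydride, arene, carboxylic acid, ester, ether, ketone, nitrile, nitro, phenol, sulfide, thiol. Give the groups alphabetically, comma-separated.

Taking each segment in turn:
  HOC6H4: –OH attached directly to an aromatic ring → phenol (not alcohol); the ring itself is an arene.
  CH(COOH): pendant –COOH: carbonyl C bonded to C and –OH → carboxylic acid.
  CH=CH: C=C double bond → alkene.
  CH(CH2OH): pendant –CH2OH on an sp³ backbone C → alcohol.
  CH(CH2OCH3): pendant –CH2OCH3: C–O–C linkage → ether.
  CH2NH2: –NH2 on an sp³ carbon with no adjacent C=O → amine.

alcohol, alkene, amine, arene, carboxylic acid, ether, phenol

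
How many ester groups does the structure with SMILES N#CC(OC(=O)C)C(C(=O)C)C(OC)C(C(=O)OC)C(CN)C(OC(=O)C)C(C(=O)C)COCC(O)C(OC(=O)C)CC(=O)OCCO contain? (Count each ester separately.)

N≡C–: carbon triple-bonded to nitrogen → nitrile.
pendant –OC(=O)CH3: an acyloxy group → ester.
pendant –COCH3: carbonyl C bonded to two carbons → ketone.
pendant –OCH3: C–O–C with sp³ C, no adjacent C=O → ether.
pendant –COOCH3: carbonyl C bonded to C and –OCH3 → ester.
pendant –CH2NH2: N on sp³ C, no adjacent C=O → amine.
pendant –OC(=O)CH3: an acyloxy group → ester.
pendant –COCH3: carbonyl C bonded to two carbons → ketone.
C–O–C with sp³ carbons on both sides and no adjacent C=O → ether.
–OH on an sp³ carbon → alcohol (secondary).
pendant –OC(=O)CH3: an acyloxy group → ester.
–C(=O)–O–C with C on the carbonyl side → ester.
–OH on an sp³ carbon → alcohol.
Ester appears at: CH(OCOCH3), CH(COOCH3), CH(OCOCH3), CH(OCOCH3), CH2COOCH2 → 5.

5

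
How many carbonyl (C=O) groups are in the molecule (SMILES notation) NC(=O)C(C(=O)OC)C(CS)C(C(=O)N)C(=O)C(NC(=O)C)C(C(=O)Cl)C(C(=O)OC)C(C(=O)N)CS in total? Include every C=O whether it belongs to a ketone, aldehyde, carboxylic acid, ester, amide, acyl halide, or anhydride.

8

H2NCO: amide, 1 C=O (running total 1).
CH(COOCH3): ester, 1 C=O (running total 2).
CH(CONH2): amide, 1 C=O (running total 3).
CO: ketone, 1 C=O (running total 4).
CH(NHCOCH3): amide, 1 C=O (running total 5).
CH(COCl): acyl halide, 1 C=O (running total 6).
CH(COOCH3): ester, 1 C=O (running total 7).
CH(CONH2): amide, 1 C=O (running total 8).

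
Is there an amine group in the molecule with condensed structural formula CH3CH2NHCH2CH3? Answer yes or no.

  CH2NHCH2: C–N–C with sp³ carbons and no adjacent C=O → amine (secondary).
The CH2NHCH2 segment supplies the amine: C–N–C with sp³ carbons and no adjacent C=O → amine (secondary).

yes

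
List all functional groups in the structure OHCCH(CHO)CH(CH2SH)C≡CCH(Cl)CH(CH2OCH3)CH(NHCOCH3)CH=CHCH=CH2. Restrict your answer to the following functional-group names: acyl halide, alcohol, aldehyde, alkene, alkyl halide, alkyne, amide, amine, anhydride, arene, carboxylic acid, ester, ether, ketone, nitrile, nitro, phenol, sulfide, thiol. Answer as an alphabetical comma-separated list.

terminal –CHO: carbonyl C bonded to H and C → aldehyde.
pendant –CHO: carbonyl C bonded to C and H → aldehyde.
pendant –CH2SH → thiol.
C≡C triple bond → alkyne.
halogen on an sp³ carbon → alkyl halide.
pendant –CH2OCH3: C–O–C linkage → ether.
pendant –NHC(=O)CH3: N bonded to a carbonyl → amide (not amine).
C=C double bond → alkene.
C=C double bond → alkene.

aldehyde, alkene, alkyl halide, alkyne, amide, ether, thiol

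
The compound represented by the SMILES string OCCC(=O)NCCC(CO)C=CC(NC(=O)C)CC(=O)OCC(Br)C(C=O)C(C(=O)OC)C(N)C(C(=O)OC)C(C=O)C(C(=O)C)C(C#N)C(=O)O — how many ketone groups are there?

1

Taking each segment in turn:
  HOCH2: HO– on an sp³ carbon → alcohol.
  CH2CONHCH2: –C(=O)–N– linkage → amide (the N is not an amine).
  CH(CH2OH): pendant –CH2OH on an sp³ backbone C → alcohol.
  CH=CH: C=C double bond → alkene.
  CH(NHCOCH3): pendant –NHC(=O)CH3: N bonded to a carbonyl → amide (not amine).
  CH2COOCH2: –C(=O)–O–C with C on the carbonyl side → ester.
  CH(Br): halogen on an sp³ carbon → alkyl halide.
  CH(CHO): pendant –CHO: carbonyl C bonded to C and H → aldehyde.
  CH(COOCH3): pendant –COOCH3: carbonyl C bonded to C and –OCH3 → ester.
  CH(NH2): –NH2 on an sp³ carbon with no adjacent C=O → amine.
  CH(COOCH3): pendant –COOCH3: carbonyl C bonded to C and –OCH3 → ester.
  CH(CHO): pendant –CHO: carbonyl C bonded to C and H → aldehyde.
  CH(COCH3): pendant –COCH3: carbonyl C bonded to two carbons → ketone.
  CH(CN): pendant –C≡N: nitrile.
  COOH: –COOH: carbonyl C bonded to –OH and C → carboxylic acid (the –OH is not a separate alcohol).
Ketone appears at: CH(COCH3) → 1.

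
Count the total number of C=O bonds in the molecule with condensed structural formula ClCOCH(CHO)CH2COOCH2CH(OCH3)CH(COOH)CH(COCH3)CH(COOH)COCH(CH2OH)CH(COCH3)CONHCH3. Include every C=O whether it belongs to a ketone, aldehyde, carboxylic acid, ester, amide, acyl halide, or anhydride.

ClCO: acyl halide, 1 C=O (running total 1).
CH(CHO): aldehyde, 1 C=O (running total 2).
CH2COOCH2: ester, 1 C=O (running total 3).
CH(COOH): carboxylic acid, 1 C=O (running total 4).
CH(COCH3): ketone, 1 C=O (running total 5).
CH(COOH): carboxylic acid, 1 C=O (running total 6).
CO: ketone, 1 C=O (running total 7).
CH(COCH3): ketone, 1 C=O (running total 8).
CONHCH3: amide, 1 C=O (running total 9).

9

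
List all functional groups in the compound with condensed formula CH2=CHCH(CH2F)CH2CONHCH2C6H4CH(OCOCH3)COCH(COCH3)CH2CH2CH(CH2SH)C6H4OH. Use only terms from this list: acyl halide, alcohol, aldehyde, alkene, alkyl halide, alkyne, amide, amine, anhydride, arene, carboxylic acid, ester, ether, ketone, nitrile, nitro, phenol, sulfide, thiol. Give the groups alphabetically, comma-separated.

C=C double bond → alkene.
pendant –CH2X: halogen on sp³ carbon → alkyl halide.
–C(=O)–N– linkage → amide (the N is not an amine).
para-disubstituted benzene ring → arene.
pendant –OC(=O)CH3: an acyloxy group → ester.
–C(=O)– with carbon on both sides → ketone.
pendant –COCH3: carbonyl C bonded to two carbons → ketone.
pendant –CH2SH → thiol.
–OH attached directly to an aromatic ring → phenol (not alcohol); the ring itself is an arene.

alkene, alkyl halide, amide, arene, ester, ketone, phenol, thiol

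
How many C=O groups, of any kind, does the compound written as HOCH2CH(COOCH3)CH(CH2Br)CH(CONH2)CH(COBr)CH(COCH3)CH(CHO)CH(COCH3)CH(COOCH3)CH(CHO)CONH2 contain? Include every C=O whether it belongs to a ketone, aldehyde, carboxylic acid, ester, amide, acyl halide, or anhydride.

9

CH(COOCH3): ester, 1 C=O (running total 1).
CH(CONH2): amide, 1 C=O (running total 2).
CH(COBr): acyl halide, 1 C=O (running total 3).
CH(COCH3): ketone, 1 C=O (running total 4).
CH(CHO): aldehyde, 1 C=O (running total 5).
CH(COCH3): ketone, 1 C=O (running total 6).
CH(COOCH3): ester, 1 C=O (running total 7).
CH(CHO): aldehyde, 1 C=O (running total 8).
CONH2: amide, 1 C=O (running total 9).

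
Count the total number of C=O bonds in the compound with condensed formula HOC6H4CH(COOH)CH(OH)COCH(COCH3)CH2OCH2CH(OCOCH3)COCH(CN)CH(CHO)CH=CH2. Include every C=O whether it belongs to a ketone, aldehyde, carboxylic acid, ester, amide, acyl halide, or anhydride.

CH(COOH): carboxylic acid, 1 C=O (running total 1).
CO: ketone, 1 C=O (running total 2).
CH(COCH3): ketone, 1 C=O (running total 3).
CH(OCOCH3): ester, 1 C=O (running total 4).
CO: ketone, 1 C=O (running total 5).
CH(CHO): aldehyde, 1 C=O (running total 6).

6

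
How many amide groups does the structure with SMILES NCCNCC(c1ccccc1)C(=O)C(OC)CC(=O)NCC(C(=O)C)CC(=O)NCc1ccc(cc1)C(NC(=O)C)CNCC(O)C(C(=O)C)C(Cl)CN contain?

3

Taking each segment in turn:
  H2NCH2: –NH2 on an sp³ carbon with no adjacent C=O → amine.
  CH2NHCH2: C–N–C with sp³ carbons and no adjacent C=O → amine (secondary).
  CH(C6H5): pendant –C6H5: benzene ring → arene.
  CO: –C(=O)– with carbon on both sides → ketone.
  CH(OCH3): pendant –OCH3: C–O–C with sp³ C, no adjacent C=O → ether.
  CH2CONHCH2: –C(=O)–N– linkage → amide (the N is not an amine).
  CH(COCH3): pendant –COCH3: carbonyl C bonded to two carbons → ketone.
  CH2CONHCH2: –C(=O)–N– linkage → amide (the N is not an amine).
  C6H4: para-disubstituted benzene ring → arene.
  CH(NHCOCH3): pendant –NHC(=O)CH3: N bonded to a carbonyl → amide (not amine).
  CH2NHCH2: C–N–C with sp³ carbons and no adjacent C=O → amine (secondary).
  CH(OH): –OH on an sp³ carbon → alcohol (secondary).
  CH(COCH3): pendant –COCH3: carbonyl C bonded to two carbons → ketone.
  CH(Cl): halogen on an sp³ carbon → alkyl halide.
  CH2NH2: –NH2 on an sp³ carbon with no adjacent C=O → amine.
Amide appears at: CH2CONHCH2, CH2CONHCH2, CH(NHCOCH3) → 3.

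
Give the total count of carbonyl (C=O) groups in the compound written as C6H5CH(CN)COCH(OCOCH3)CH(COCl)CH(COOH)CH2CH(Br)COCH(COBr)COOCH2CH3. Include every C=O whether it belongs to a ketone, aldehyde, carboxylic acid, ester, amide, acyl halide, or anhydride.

CO: ketone, 1 C=O (running total 1).
CH(OCOCH3): ester, 1 C=O (running total 2).
CH(COCl): acyl halide, 1 C=O (running total 3).
CH(COOH): carboxylic acid, 1 C=O (running total 4).
CO: ketone, 1 C=O (running total 5).
CH(COBr): acyl halide, 1 C=O (running total 6).
COOCH2CH3: ester, 1 C=O (running total 7).

7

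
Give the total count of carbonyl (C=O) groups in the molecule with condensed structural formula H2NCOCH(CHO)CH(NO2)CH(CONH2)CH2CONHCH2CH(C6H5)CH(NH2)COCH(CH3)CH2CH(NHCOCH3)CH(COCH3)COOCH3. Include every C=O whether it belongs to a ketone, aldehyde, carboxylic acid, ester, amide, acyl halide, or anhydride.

H2NCO: amide, 1 C=O (running total 1).
CH(CHO): aldehyde, 1 C=O (running total 2).
CH(CONH2): amide, 1 C=O (running total 3).
CH2CONHCH2: amide, 1 C=O (running total 4).
CO: ketone, 1 C=O (running total 5).
CH(NHCOCH3): amide, 1 C=O (running total 6).
CH(COCH3): ketone, 1 C=O (running total 7).
COOCH3: ester, 1 C=O (running total 8).

8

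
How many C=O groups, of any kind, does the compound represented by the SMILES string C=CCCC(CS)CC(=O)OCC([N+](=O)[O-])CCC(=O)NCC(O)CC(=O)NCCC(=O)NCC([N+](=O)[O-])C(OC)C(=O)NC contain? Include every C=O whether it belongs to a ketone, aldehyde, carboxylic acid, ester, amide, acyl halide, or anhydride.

5

CH2COOCH2: ester, 1 C=O (running total 1).
CH2CONHCH2: amide, 1 C=O (running total 2).
CH2CONHCH2: amide, 1 C=O (running total 3).
CH2CONHCH2: amide, 1 C=O (running total 4).
CONHCH3: amide, 1 C=O (running total 5).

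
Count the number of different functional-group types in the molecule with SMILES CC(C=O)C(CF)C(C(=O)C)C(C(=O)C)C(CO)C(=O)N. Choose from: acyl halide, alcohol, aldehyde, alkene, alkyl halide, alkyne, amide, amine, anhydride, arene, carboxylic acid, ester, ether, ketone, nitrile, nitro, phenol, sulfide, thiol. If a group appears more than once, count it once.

5

Working along the chain:
  CH(CHO): pendant –CHO: carbonyl C bonded to C and H → aldehyde.
  CH(CH2F): pendant –CH2X: halogen on sp³ carbon → alkyl halide.
  CH(COCH3): pendant –COCH3: carbonyl C bonded to two carbons → ketone.
  CH(COCH3): pendant –COCH3: carbonyl C bonded to two carbons → ketone.
  CH(CH2OH): pendant –CH2OH on an sp³ backbone C → alcohol.
  CONH2: –C(=O)NH2: carbonyl C bonded to C and to N → amide (the N is not a separate amine).
Distinct types present: alcohol, aldehyde, alkyl halide, amide, ketone.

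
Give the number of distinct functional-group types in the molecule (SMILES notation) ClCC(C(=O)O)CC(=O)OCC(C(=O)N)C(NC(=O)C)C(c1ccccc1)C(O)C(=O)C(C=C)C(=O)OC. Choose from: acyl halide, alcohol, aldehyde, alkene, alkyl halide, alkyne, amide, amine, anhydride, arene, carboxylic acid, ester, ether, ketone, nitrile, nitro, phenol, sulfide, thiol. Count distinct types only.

halogen on an sp³ carbon → alkyl halide.
pendant –COOH: carbonyl C bonded to C and –OH → carboxylic acid.
–C(=O)–O–C with C on the carbonyl side → ester.
pendant –CONH2: carbonyl C bonded to C and N → amide.
pendant –NHC(=O)CH3: N bonded to a carbonyl → amide (not amine).
pendant –C6H5: benzene ring → arene.
–OH on an sp³ carbon → alcohol (secondary).
–C(=O)– with carbon on both sides → ketone.
pendant –CH=CH2: C=C double bond → alkene.
–C(=O)OCH3: carbonyl C bonded to C and to –OCH3 → ester (not ketone + ether).
Distinct types present: alcohol, alkene, alkyl halide, amide, arene, carboxylic acid, ester, ketone.

8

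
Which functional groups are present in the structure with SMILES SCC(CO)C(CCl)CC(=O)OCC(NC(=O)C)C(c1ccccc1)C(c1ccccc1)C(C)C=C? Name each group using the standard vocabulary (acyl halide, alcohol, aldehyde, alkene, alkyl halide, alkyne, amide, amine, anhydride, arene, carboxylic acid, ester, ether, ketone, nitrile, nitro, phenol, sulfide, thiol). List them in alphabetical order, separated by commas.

Working along the chain:
  HSCH2: –SH on an sp³ carbon → thiol.
  CH(CH2OH): pendant –CH2OH on an sp³ backbone C → alcohol.
  CH(CH2Cl): pendant –CH2X: halogen on sp³ carbon → alkyl halide.
  CH2COOCH2: –C(=O)–O–C with C on the carbonyl side → ester.
  CH(NHCOCH3): pendant –NHC(=O)CH3: N bonded to a carbonyl → amide (not amine).
  CH(C6H5): pendant –C6H5: benzene ring → arene.
  CH(C6H5): pendant –C6H5: benzene ring → arene.
  CH=CH2: C=C double bond → alkene.

alcohol, alkene, alkyl halide, amide, arene, ester, thiol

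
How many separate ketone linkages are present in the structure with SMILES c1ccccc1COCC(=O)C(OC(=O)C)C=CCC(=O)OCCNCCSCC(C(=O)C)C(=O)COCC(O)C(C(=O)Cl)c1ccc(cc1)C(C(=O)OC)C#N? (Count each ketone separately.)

3

Working along the chain:
  C6H5: C6H5– phenyl ring → arene.
  CH2OCH2: C–O–C with sp³ carbons on both sides and no adjacent C=O → ether.
  CO: –C(=O)– with carbon on both sides → ketone.
  CH(OCOCH3): pendant –OC(=O)CH3: an acyloxy group → ester.
  CH=CH: C=C double bond → alkene.
  CH2COOCH2: –C(=O)–O–C with C on the carbonyl side → ester.
  CH2NHCH2: C–N–C with sp³ carbons and no adjacent C=O → amine (secondary).
  CH2SCH2: C–S–C linkage → sulfide (thioether).
  CH(COCH3): pendant –COCH3: carbonyl C bonded to two carbons → ketone.
  CO: –C(=O)– with carbon on both sides → ketone.
  CH2OCH2: C–O–C with sp³ carbons on both sides and no adjacent C=O → ether.
  CH(OH): –OH on an sp³ carbon → alcohol (secondary).
  CH(COCl): pendant –C(=O)X: carbonyl C bonded to C and halogen → acyl halide.
  C6H4: para-disubstituted benzene ring → arene.
  CH(COOCH3): pendant –COOCH3: carbonyl C bonded to C and –OCH3 → ester.
  CN: –C≡N: carbon triple-bonded to nitrogen → nitrile.
Ketone appears at: CO, CH(COCH3), CO → 3.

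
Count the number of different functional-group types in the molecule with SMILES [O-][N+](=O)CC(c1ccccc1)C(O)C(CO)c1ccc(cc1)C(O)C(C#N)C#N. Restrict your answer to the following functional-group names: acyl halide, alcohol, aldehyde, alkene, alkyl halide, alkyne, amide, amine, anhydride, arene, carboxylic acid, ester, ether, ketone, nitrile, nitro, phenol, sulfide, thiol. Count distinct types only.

Working along the chain:
  O2NCH2: –NO2 on carbon → nitro group.
  CH(C6H5): pendant –C6H5: benzene ring → arene.
  CH(OH): –OH on an sp³ carbon → alcohol (secondary).
  CH(CH2OH): pendant –CH2OH on an sp³ backbone C → alcohol.
  C6H4: para-disubstituted benzene ring → arene.
  CH(OH): –OH on an sp³ carbon → alcohol (secondary).
  CH(CN): pendant –C≡N: nitrile.
  CN: –C≡N: carbon triple-bonded to nitrogen → nitrile.
Distinct types present: alcohol, arene, nitrile, nitro.

4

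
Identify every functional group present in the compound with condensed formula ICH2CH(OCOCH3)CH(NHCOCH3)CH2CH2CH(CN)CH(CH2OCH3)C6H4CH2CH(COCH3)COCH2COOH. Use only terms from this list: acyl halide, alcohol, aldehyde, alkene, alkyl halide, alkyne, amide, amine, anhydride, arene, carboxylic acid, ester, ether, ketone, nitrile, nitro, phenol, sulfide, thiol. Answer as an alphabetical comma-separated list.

alkyl halide, amide, arene, carboxylic acid, ester, ether, ketone, nitrile

halogen on an sp³ carbon → alkyl halide.
pendant –OC(=O)CH3: an acyloxy group → ester.
pendant –NHC(=O)CH3: N bonded to a carbonyl → amide (not amine).
pendant –C≡N: nitrile.
pendant –CH2OCH3: C–O–C linkage → ether.
para-disubstituted benzene ring → arene.
pendant –COCH3: carbonyl C bonded to two carbons → ketone.
–C(=O)– with carbon on both sides → ketone.
–COOH: carbonyl C bonded to –OH and C → carboxylic acid (the –OH is not a separate alcohol).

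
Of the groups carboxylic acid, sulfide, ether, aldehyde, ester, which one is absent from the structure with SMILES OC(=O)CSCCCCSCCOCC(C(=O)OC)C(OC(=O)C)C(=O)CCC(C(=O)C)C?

aldehyde

ester: present (CH(COOCH3) — pendant –COOCH3: carbonyl C bonded to C and –OCH3 → ester).
carboxylic acid: present (HOOC — –COOH: carbonyl C bonded to –OH and C → carboxylic acid (the –OH is not a separate alcohol)).
ether: present (CH2OCH2 — C–O–C with sp³ carbons on both sides and no adjacent C=O → ether).
sulfide: present (CH2SCH2 — C–S–C linkage → sulfide (thioether)).
aldehyde: absent. In each of CO and CH(COCH3), the carbonyl carbon is bonded to two carbons, so it is a ketone, not an aldehyde. In HOOC, the carbonyl carbon bears –OH, not –H, so it is a carboxylic acid.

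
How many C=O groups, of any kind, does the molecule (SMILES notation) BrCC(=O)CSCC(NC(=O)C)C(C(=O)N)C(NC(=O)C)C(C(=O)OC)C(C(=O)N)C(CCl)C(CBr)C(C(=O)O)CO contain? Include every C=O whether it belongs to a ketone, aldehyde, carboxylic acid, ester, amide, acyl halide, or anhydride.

CO: ketone, 1 C=O (running total 1).
CH(NHCOCH3): amide, 1 C=O (running total 2).
CH(CONH2): amide, 1 C=O (running total 3).
CH(NHCOCH3): amide, 1 C=O (running total 4).
CH(COOCH3): ester, 1 C=O (running total 5).
CH(CONH2): amide, 1 C=O (running total 6).
CH(COOH): carboxylic acid, 1 C=O (running total 7).

7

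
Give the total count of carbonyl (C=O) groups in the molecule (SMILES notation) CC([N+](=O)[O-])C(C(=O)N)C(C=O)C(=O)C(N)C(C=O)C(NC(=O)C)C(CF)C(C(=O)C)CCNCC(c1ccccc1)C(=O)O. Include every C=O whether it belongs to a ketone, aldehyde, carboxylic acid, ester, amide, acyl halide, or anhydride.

7

CH(CONH2): amide, 1 C=O (running total 1).
CH(CHO): aldehyde, 1 C=O (running total 2).
CO: ketone, 1 C=O (running total 3).
CH(CHO): aldehyde, 1 C=O (running total 4).
CH(NHCOCH3): amide, 1 C=O (running total 5).
CH(COCH3): ketone, 1 C=O (running total 6).
COOH: carboxylic acid, 1 C=O (running total 7).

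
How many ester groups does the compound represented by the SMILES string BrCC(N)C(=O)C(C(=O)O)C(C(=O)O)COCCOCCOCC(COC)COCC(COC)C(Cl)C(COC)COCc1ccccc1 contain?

0

halogen on an sp³ carbon → alkyl halide.
–NH2 on an sp³ carbon with no adjacent C=O → amine.
–C(=O)– with carbon on both sides → ketone.
pendant –COOH: carbonyl C bonded to C and –OH → carboxylic acid.
pendant –COOH: carbonyl C bonded to C and –OH → carboxylic acid.
C–O–C with sp³ carbons on both sides and no adjacent C=O → ether.
C–O–C with sp³ carbons on both sides and no adjacent C=O → ether.
C–O–C with sp³ carbons on both sides and no adjacent C=O → ether.
pendant –CH2OCH3: C–O–C linkage → ether.
C–O–C with sp³ carbons on both sides and no adjacent C=O → ether.
pendant –CH2OCH3: C–O–C linkage → ether.
halogen on an sp³ carbon → alkyl halide.
pendant –CH2OCH3: C–O–C linkage → ether.
C–O–C with sp³ carbons on both sides and no adjacent C=O → ether.
–C6H5 phenyl ring → arene.
No segment is a ester: CO is ketone, not ester; CH(COOH) is carboxylic acid, not ester; CH(COOH) is carboxylic acid, not ester. → 0.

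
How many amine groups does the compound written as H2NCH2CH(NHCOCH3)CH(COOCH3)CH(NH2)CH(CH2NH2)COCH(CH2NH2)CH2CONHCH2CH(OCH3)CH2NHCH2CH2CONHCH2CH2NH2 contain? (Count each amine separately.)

6

Working along the chain:
  H2NCH2: –NH2 on an sp³ carbon with no adjacent C=O → amine.
  CH(NHCOCH3): pendant –NHC(=O)CH3: N bonded to a carbonyl → amide (not amine).
  CH(COOCH3): pendant –COOCH3: carbonyl C bonded to C and –OCH3 → ester.
  CH(NH2): –NH2 on an sp³ carbon with no adjacent C=O → amine.
  CH(CH2NH2): pendant –CH2NH2: N on sp³ C, no adjacent C=O → amine.
  CO: –C(=O)– with carbon on both sides → ketone.
  CH(CH2NH2): pendant –CH2NH2: N on sp³ C, no adjacent C=O → amine.
  CH2CONHCH2: –C(=O)–N– linkage → amide (the N is not an amine).
  CH(OCH3): pendant –OCH3: C–O–C with sp³ C, no adjacent C=O → ether.
  CH2NHCH2: C–N–C with sp³ carbons and no adjacent C=O → amine (secondary).
  CH2CONHCH2: –C(=O)–N– linkage → amide (the N is not an amine).
  CH2NH2: –NH2 on an sp³ carbon with no adjacent C=O → amine.
Amine appears at: H2NCH2, CH(NH2), CH(CH2NH2), CH(CH2NH2), CH2NHCH2, CH2NH2 → 6.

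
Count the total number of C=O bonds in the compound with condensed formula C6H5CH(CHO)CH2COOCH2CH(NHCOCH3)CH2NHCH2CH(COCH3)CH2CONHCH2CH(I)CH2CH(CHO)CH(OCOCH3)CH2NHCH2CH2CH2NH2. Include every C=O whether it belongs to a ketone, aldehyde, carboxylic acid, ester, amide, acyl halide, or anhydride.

7

CH(CHO): aldehyde, 1 C=O (running total 1).
CH2COOCH2: ester, 1 C=O (running total 2).
CH(NHCOCH3): amide, 1 C=O (running total 3).
CH(COCH3): ketone, 1 C=O (running total 4).
CH2CONHCH2: amide, 1 C=O (running total 5).
CH(CHO): aldehyde, 1 C=O (running total 6).
CH(OCOCH3): ester, 1 C=O (running total 7).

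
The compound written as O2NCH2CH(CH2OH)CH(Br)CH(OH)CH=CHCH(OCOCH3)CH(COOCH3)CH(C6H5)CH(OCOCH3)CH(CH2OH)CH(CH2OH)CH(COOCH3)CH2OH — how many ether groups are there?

Working along the chain:
  O2NCH2: –NO2 on carbon → nitro group.
  CH(CH2OH): pendant –CH2OH on an sp³ backbone C → alcohol.
  CH(Br): halogen on an sp³ carbon → alkyl halide.
  CH(OH): –OH on an sp³ carbon → alcohol (secondary).
  CH=CH: C=C double bond → alkene.
  CH(OCOCH3): pendant –OC(=O)CH3: an acyloxy group → ester.
  CH(COOCH3): pendant –COOCH3: carbonyl C bonded to C and –OCH3 → ester.
  CH(C6H5): pendant –C6H5: benzene ring → arene.
  CH(OCOCH3): pendant –OC(=O)CH3: an acyloxy group → ester.
  CH(CH2OH): pendant –CH2OH on an sp³ backbone C → alcohol.
  CH(CH2OH): pendant –CH2OH on an sp³ backbone C → alcohol.
  CH(COOCH3): pendant –COOCH3: carbonyl C bonded to C and –OCH3 → ester.
  CH2OH: –OH on an sp³ carbon → alcohol.
No segment is a ether: CH(CH2OH) is alcohol, not ether; CH(OH) is alcohol, not ether; CH(OCOCH3) is ester, not ether. → 0.

0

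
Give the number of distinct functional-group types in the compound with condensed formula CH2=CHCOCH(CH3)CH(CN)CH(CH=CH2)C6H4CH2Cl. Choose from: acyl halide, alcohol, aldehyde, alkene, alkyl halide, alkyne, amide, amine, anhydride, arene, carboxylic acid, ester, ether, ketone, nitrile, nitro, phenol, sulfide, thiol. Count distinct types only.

C=C double bond → alkene.
–C(=O)– with carbon on both sides → ketone.
pendant –C≡N: nitrile.
pendant –CH=CH2: C=C double bond → alkene.
para-disubstituted benzene ring → arene.
halogen on an sp³ carbon → alkyl halide.
Distinct types present: alkene, alkyl halide, arene, ketone, nitrile.

5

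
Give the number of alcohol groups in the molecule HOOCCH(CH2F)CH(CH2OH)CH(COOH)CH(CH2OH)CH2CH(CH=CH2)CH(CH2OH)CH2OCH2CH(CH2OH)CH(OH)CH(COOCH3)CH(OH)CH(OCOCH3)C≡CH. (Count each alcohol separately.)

Taking each segment in turn:
  HOOC: –COOH: carbonyl C bonded to –OH and C → carboxylic acid (the –OH is not a separate alcohol).
  CH(CH2F): pendant –CH2X: halogen on sp³ carbon → alkyl halide.
  CH(CH2OH): pendant –CH2OH on an sp³ backbone C → alcohol.
  CH(COOH): pendant –COOH: carbonyl C bonded to C and –OH → carboxylic acid.
  CH(CH2OH): pendant –CH2OH on an sp³ backbone C → alcohol.
  CH(CH=CH2): pendant –CH=CH2: C=C double bond → alkene.
  CH(CH2OH): pendant –CH2OH on an sp³ backbone C → alcohol.
  CH2OCH2: C–O–C with sp³ carbons on both sides and no adjacent C=O → ether.
  CH(CH2OH): pendant –CH2OH on an sp³ backbone C → alcohol.
  CH(OH): –OH on an sp³ carbon → alcohol (secondary).
  CH(COOCH3): pendant –COOCH3: carbonyl C bonded to C and –OCH3 → ester.
  CH(OH): –OH on an sp³ carbon → alcohol (secondary).
  CH(OCOCH3): pendant –OC(=O)CH3: an acyloxy group → ester.
  C≡CH: C≡C triple bond → alkyne.
Alcohol appears at: CH(CH2OH), CH(CH2OH), CH(CH2OH), CH(CH2OH), CH(OH), CH(OH) → 6.

6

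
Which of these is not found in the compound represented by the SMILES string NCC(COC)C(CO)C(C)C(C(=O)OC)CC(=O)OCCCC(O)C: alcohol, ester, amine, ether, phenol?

amine: present (H2NCH2 — –NH2 on an sp³ carbon with no adjacent C=O → amine).
ether: present (CH(CH2OCH3) — pendant –CH2OCH3: C–O–C linkage → ether).
ester: present (CH(COOCH3) — pendant –COOCH3: carbonyl C bonded to C and –OCH3 → ester).
alcohol: present (CH(CH2OH) — pendant –CH2OH on an sp³ backbone C → alcohol).
phenol: absent. In each of CH(CH2OH) and CH(OH), the –OH is on an sp³ carbon, not on an aromatic ring, so it is an alcohol.

phenol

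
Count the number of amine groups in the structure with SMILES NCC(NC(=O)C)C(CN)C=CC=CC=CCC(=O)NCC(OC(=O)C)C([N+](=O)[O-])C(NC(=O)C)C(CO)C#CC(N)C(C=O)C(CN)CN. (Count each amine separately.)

5

–NH2 on an sp³ carbon with no adjacent C=O → amine.
pendant –NHC(=O)CH3: N bonded to a carbonyl → amide (not amine).
pendant –CH2NH2: N on sp³ C, no adjacent C=O → amine.
C=C double bond → alkene.
C=C double bond → alkene.
C=C double bond → alkene.
–C(=O)–N– linkage → amide (the N is not an amine).
pendant –OC(=O)CH3: an acyloxy group → ester.
–NO2 on an sp³ carbon → nitro (the N=O is not a carbonyl).
pendant –NHC(=O)CH3: N bonded to a carbonyl → amide (not amine).
pendant –CH2OH on an sp³ backbone C → alcohol.
C≡C triple bond → alkyne.
–NH2 on an sp³ carbon with no adjacent C=O → amine.
pendant –CHO: carbonyl C bonded to C and H → aldehyde.
pendant –CH2NH2: N on sp³ C, no adjacent C=O → amine.
–NH2 on an sp³ carbon with no adjacent C=O → amine.
Amine appears at: H2NCH2, CH(CH2NH2), CH(NH2), CH(CH2NH2), CH2NH2 → 5.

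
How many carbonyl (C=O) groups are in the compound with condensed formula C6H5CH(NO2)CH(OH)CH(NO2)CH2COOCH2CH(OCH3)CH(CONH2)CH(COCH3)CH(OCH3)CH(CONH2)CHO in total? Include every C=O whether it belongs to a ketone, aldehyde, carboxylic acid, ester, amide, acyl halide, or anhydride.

CH2COOCH2: ester, 1 C=O (running total 1).
CH(CONH2): amide, 1 C=O (running total 2).
CH(COCH3): ketone, 1 C=O (running total 3).
CH(CONH2): amide, 1 C=O (running total 4).
CHO: aldehyde, 1 C=O (running total 5).

5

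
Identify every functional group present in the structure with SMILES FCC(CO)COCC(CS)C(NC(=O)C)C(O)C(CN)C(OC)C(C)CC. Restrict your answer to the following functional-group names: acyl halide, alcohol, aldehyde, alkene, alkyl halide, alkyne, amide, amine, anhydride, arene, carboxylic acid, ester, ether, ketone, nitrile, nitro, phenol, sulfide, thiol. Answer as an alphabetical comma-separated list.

alcohol, alkyl halide, amide, amine, ether, thiol

Working along the chain:
  FCH2: halogen on an sp³ carbon → alkyl halide.
  CH(CH2OH): pendant –CH2OH on an sp³ backbone C → alcohol.
  CH2OCH2: C–O–C with sp³ carbons on both sides and no adjacent C=O → ether.
  CH(CH2SH): pendant –CH2SH → thiol.
  CH(NHCOCH3): pendant –NHC(=O)CH3: N bonded to a carbonyl → amide (not amine).
  CH(OH): –OH on an sp³ carbon → alcohol (secondary).
  CH(CH2NH2): pendant –CH2NH2: N on sp³ C, no adjacent C=O → amine.
  CH(OCH3): pendant –OCH3: C–O–C with sp³ C, no adjacent C=O → ether.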